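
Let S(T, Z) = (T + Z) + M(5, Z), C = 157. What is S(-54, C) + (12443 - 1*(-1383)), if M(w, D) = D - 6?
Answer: 14080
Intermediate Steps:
M(w, D) = -6 + D
S(T, Z) = -6 + T + 2*Z (S(T, Z) = (T + Z) + (-6 + Z) = -6 + T + 2*Z)
S(-54, C) + (12443 - 1*(-1383)) = (-6 - 54 + 2*157) + (12443 - 1*(-1383)) = (-6 - 54 + 314) + (12443 + 1383) = 254 + 13826 = 14080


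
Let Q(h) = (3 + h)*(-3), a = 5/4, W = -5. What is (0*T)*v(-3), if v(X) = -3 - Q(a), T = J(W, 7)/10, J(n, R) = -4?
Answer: 0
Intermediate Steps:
T = -⅖ (T = -4/10 = -4*⅒ = -⅖ ≈ -0.40000)
a = 5/4 (a = 5*(¼) = 5/4 ≈ 1.2500)
Q(h) = -9 - 3*h
v(X) = 39/4 (v(X) = -3 - (-9 - 3*5/4) = -3 - (-9 - 15/4) = -3 - 1*(-51/4) = -3 + 51/4 = 39/4)
(0*T)*v(-3) = (0*(-⅖))*(39/4) = 0*(39/4) = 0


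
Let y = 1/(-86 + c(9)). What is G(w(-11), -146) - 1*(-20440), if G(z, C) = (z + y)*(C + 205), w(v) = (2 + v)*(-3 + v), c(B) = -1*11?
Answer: 2703719/97 ≈ 27873.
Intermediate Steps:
c(B) = -11
w(v) = (-3 + v)*(2 + v)
y = -1/97 (y = 1/(-86 - 11) = 1/(-97) = -1/97 ≈ -0.010309)
G(z, C) = (205 + C)*(-1/97 + z) (G(z, C) = (z - 1/97)*(C + 205) = (-1/97 + z)*(205 + C) = (205 + C)*(-1/97 + z))
G(w(-11), -146) - 1*(-20440) = (-205/97 + 205*(-6 + (-11)² - 1*(-11)) - 1/97*(-146) - 146*(-6 + (-11)² - 1*(-11))) - 1*(-20440) = (-205/97 + 205*(-6 + 121 + 11) + 146/97 - 146*(-6 + 121 + 11)) + 20440 = (-205/97 + 205*126 + 146/97 - 146*126) + 20440 = (-205/97 + 25830 + 146/97 - 18396) + 20440 = 721039/97 + 20440 = 2703719/97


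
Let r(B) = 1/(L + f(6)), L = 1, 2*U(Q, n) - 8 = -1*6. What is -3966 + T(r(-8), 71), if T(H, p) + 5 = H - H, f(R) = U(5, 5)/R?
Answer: -3971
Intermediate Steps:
U(Q, n) = 1 (U(Q, n) = 4 + (-1*6)/2 = 4 + (1/2)*(-6) = 4 - 3 = 1)
f(R) = 1/R
r(B) = 6/7 (r(B) = 1/(1 + 1/6) = 1/(7/6) = 6/7)
T(H, p) = -5 (T(H, p) = -5 + (H - H) = -5 + 0 = -5)
-3966 + T(r(-8), 71) = -3966 - 5 = -3971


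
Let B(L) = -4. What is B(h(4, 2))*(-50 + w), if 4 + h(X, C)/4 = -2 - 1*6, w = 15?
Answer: 140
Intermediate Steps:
h(X, C) = -48 (h(X, C) = -16 + 4*(-2 - 1*6) = -16 + 4*(-2 - 6) = -16 + 4*(-8) = -16 - 32 = -48)
B(h(4, 2))*(-50 + w) = -4*(-50 + 15) = -4*(-35) = 140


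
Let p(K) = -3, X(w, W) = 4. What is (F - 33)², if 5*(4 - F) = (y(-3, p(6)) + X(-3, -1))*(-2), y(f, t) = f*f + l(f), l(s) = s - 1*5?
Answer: 729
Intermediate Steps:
l(s) = -5 + s (l(s) = s - 5 = -5 + s)
y(f, t) = -5 + f + f² (y(f, t) = f*f + (-5 + f) = f² + (-5 + f) = -5 + f + f²)
F = 6 (F = 4 - ((-5 - 3 + (-3)²) + 4)*(-2)/5 = 4 - ((-5 - 3 + 9) + 4)*(-2)/5 = 4 - (1 + 4)*(-2)/5 = 4 - (-2) = 4 - ⅕*(-10) = 4 + 2 = 6)
(F - 33)² = (6 - 33)² = (-27)² = 729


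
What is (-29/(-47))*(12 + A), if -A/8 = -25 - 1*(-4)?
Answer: 5220/47 ≈ 111.06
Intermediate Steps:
A = 168 (A = -8*(-25 - 1*(-4)) = -8*(-25 + 4) = -8*(-21) = 168)
(-29/(-47))*(12 + A) = (-29/(-47))*(12 + 168) = -29*(-1/47)*180 = (29/47)*180 = 5220/47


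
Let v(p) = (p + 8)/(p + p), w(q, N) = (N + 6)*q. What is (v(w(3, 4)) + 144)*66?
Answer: 47729/5 ≈ 9545.8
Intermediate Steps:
w(q, N) = q*(6 + N) (w(q, N) = (6 + N)*q = q*(6 + N))
v(p) = (8 + p)/(2*p) (v(p) = (8 + p)/((2*p)) = (8 + p)*(1/(2*p)) = (8 + p)/(2*p))
(v(w(3, 4)) + 144)*66 = ((8 + 3*(6 + 4))/(2*((3*(6 + 4)))) + 144)*66 = ((8 + 3*10)/(2*((3*10))) + 144)*66 = ((1/2)*(8 + 30)/30 + 144)*66 = ((1/2)*(1/30)*38 + 144)*66 = (19/30 + 144)*66 = (4339/30)*66 = 47729/5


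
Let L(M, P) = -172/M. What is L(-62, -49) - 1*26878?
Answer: -833132/31 ≈ -26875.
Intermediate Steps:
L(-62, -49) - 1*26878 = -172/(-62) - 1*26878 = -172*(-1/62) - 26878 = 86/31 - 26878 = -833132/31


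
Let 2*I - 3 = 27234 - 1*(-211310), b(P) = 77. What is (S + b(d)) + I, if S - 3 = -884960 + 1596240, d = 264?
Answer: 1661267/2 ≈ 8.3063e+5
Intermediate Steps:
I = 238547/2 (I = 3/2 + (27234 - 1*(-211310))/2 = 3/2 + (27234 + 211310)/2 = 3/2 + (½)*238544 = 3/2 + 119272 = 238547/2 ≈ 1.1927e+5)
S = 711283 (S = 3 + (-884960 + 1596240) = 3 + 711280 = 711283)
(S + b(d)) + I = (711283 + 77) + 238547/2 = 711360 + 238547/2 = 1661267/2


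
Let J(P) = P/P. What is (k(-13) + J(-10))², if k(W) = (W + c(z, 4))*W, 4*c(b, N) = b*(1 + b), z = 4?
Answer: 11025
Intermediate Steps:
c(b, N) = b*(1 + b)/4 (c(b, N) = (b*(1 + b))/4 = b*(1 + b)/4)
J(P) = 1
k(W) = W*(5 + W) (k(W) = (W + (¼)*4*(1 + 4))*W = (W + (¼)*4*5)*W = (W + 5)*W = (5 + W)*W = W*(5 + W))
(k(-13) + J(-10))² = (-13*(5 - 13) + 1)² = (-13*(-8) + 1)² = (104 + 1)² = 105² = 11025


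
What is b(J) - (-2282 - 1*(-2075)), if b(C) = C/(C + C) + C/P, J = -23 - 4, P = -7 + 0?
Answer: 2959/14 ≈ 211.36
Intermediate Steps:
P = -7
J = -27
b(C) = 1/2 - C/7 (b(C) = C/(C + C) + C/(-7) = C/((2*C)) + C*(-1/7) = C*(1/(2*C)) - C/7 = 1/2 - C/7)
b(J) - (-2282 - 1*(-2075)) = (1/2 - 1/7*(-27)) - (-2282 - 1*(-2075)) = (1/2 + 27/7) - (-2282 + 2075) = 61/14 - 1*(-207) = 61/14 + 207 = 2959/14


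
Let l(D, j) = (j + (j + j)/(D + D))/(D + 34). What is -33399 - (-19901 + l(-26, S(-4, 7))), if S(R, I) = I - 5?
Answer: -1403817/104 ≈ -13498.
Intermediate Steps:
S(R, I) = -5 + I
l(D, j) = (j + j/D)/(34 + D) (l(D, j) = (j + (2*j)/((2*D)))/(34 + D) = (j + (2*j)*(1/(2*D)))/(34 + D) = (j + j/D)/(34 + D))
-33399 - (-19901 + l(-26, S(-4, 7))) = -33399 - (-19901 + (-5 + 7)*(1 - 26)/(-26*(34 - 26))) = -33399 - (-19901 + 2*(-1/26)*(-25)/8) = -33399 - (-19901 + 2*(-1/26)*(⅛)*(-25)) = -33399 - (-19901 + 25/104) = -33399 - 1*(-2069679/104) = -33399 + 2069679/104 = -1403817/104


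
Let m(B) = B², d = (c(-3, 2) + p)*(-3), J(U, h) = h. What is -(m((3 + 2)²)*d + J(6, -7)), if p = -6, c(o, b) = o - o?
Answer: -11243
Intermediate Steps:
c(o, b) = 0
d = 18 (d = (0 - 6)*(-3) = -6*(-3) = 18)
-(m((3 + 2)²)*d + J(6, -7)) = -(((3 + 2)²)²*18 - 7) = -((5²)²*18 - 7) = -(25²*18 - 7) = -(625*18 - 7) = -(11250 - 7) = -1*11243 = -11243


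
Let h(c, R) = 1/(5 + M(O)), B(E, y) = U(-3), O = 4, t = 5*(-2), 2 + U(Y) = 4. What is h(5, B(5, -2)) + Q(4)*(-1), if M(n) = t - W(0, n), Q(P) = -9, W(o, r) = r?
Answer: 80/9 ≈ 8.8889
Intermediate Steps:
U(Y) = 2 (U(Y) = -2 + 4 = 2)
t = -10
B(E, y) = 2
M(n) = -10 - n
h(c, R) = -1/9 (h(c, R) = 1/(5 + (-10 - 1*4)) = 1/(5 + (-10 - 4)) = 1/(5 - 14) = 1/(-9) = -1/9)
h(5, B(5, -2)) + Q(4)*(-1) = -1/9 - 9*(-1) = -1/9 + 9 = 80/9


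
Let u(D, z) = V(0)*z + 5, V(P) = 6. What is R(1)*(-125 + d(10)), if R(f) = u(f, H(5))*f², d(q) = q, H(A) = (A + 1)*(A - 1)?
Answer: -17135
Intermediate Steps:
H(A) = (1 + A)*(-1 + A)
u(D, z) = 5 + 6*z (u(D, z) = 6*z + 5 = 5 + 6*z)
R(f) = 149*f² (R(f) = (5 + 6*(-1 + 5²))*f² = (5 + 6*(-1 + 25))*f² = (5 + 6*24)*f² = (5 + 144)*f² = 149*f²)
R(1)*(-125 + d(10)) = (149*1²)*(-125 + 10) = (149*1)*(-115) = 149*(-115) = -17135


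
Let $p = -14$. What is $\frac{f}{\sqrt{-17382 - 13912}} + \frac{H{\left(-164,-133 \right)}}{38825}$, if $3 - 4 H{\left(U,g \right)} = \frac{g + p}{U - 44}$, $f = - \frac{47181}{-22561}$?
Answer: $\frac{477}{32302400} - \frac{47181 i \sqrt{31294}}{706023934} \approx 1.4767 \cdot 10^{-5} - 0.011822 i$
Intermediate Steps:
$f = \frac{47181}{22561}$ ($f = \left(-47181\right) \left(- \frac{1}{22561}\right) = \frac{47181}{22561} \approx 2.0913$)
$H{\left(U,g \right)} = \frac{3}{4} - \frac{-14 + g}{4 \left(-44 + U\right)}$ ($H{\left(U,g \right)} = \frac{3}{4} - \frac{\left(g - 14\right) \frac{1}{U - 44}}{4} = \frac{3}{4} - \frac{\left(-14 + g\right) \frac{1}{-44 + U}}{4} = \frac{3}{4} - \frac{\frac{1}{-44 + U} \left(-14 + g\right)}{4} = \frac{3}{4} - \frac{-14 + g}{4 \left(-44 + U\right)}$)
$\frac{f}{\sqrt{-17382 - 13912}} + \frac{H{\left(-164,-133 \right)}}{38825} = \frac{47181}{22561 \sqrt{-17382 - 13912}} + \frac{\frac{1}{4} \frac{1}{-44 - 164} \left(-118 - -133 + 3 \left(-164\right)\right)}{38825} = \frac{47181}{22561 \sqrt{-31294}} + \frac{-118 + 133 - 492}{4 \left(-208\right)} \frac{1}{38825} = \frac{47181}{22561 i \sqrt{31294}} + \frac{1}{4} \left(- \frac{1}{208}\right) \left(-477\right) \frac{1}{38825} = \frac{47181 \left(- \frac{i \sqrt{31294}}{31294}\right)}{22561} + \frac{477}{832} \cdot \frac{1}{38825} = - \frac{47181 i \sqrt{31294}}{706023934} + \frac{477}{32302400} = \frac{477}{32302400} - \frac{47181 i \sqrt{31294}}{706023934}$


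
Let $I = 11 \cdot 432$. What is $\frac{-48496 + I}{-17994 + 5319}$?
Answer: $\frac{43744}{12675} \approx 3.4512$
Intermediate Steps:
$I = 4752$
$\frac{-48496 + I}{-17994 + 5319} = \frac{-48496 + 4752}{-17994 + 5319} = - \frac{43744}{-12675} = \left(-43744\right) \left(- \frac{1}{12675}\right) = \frac{43744}{12675}$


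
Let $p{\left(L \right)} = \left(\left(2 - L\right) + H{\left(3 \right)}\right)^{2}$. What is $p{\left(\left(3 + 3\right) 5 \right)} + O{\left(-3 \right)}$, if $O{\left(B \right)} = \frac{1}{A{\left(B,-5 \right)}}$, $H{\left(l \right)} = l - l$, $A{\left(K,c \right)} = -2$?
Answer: $\frac{1567}{2} \approx 783.5$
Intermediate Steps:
$H{\left(l \right)} = 0$
$p{\left(L \right)} = \left(2 - L\right)^{2}$ ($p{\left(L \right)} = \left(\left(2 - L\right) + 0\right)^{2} = \left(2 - L\right)^{2}$)
$O{\left(B \right)} = - \frac{1}{2}$ ($O{\left(B \right)} = \frac{1}{-2} = - \frac{1}{2}$)
$p{\left(\left(3 + 3\right) 5 \right)} + O{\left(-3 \right)} = \left(2 - \left(3 + 3\right) 5\right)^{2} - \frac{1}{2} = \left(2 - 6 \cdot 5\right)^{2} - \frac{1}{2} = \left(2 - 30\right)^{2} - \frac{1}{2} = \left(-28\right)^{2} - \frac{1}{2} = 784 - \frac{1}{2} = \frac{1567}{2}$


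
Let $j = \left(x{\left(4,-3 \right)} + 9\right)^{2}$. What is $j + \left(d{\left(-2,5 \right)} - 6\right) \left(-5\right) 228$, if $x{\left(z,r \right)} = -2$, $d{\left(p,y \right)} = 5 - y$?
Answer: $6889$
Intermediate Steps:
$j = 49$ ($j = \left(-2 + 9\right)^{2} = 7^{2} = 49$)
$j + \left(d{\left(-2,5 \right)} - 6\right) \left(-5\right) 228 = 49 + \left(\left(5 - 5\right) - 6\right) \left(-5\right) 228 = 49 + \left(0 - 6\right) \left(-5\right) 228 = 49 + \left(-6\right) \left(-5\right) 228 = 49 + 30 \cdot 228 = 49 + 6840 = 6889$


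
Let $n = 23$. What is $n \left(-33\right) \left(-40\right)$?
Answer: $30360$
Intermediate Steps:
$n \left(-33\right) \left(-40\right) = 23 \left(-33\right) \left(-40\right) = \left(-759\right) \left(-40\right) = 30360$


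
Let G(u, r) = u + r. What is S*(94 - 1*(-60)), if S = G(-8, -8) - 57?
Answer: -11242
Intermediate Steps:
G(u, r) = r + u
S = -73 (S = (-8 - 8) - 57 = -16 - 57 = -73)
S*(94 - 1*(-60)) = -73*(94 - 1*(-60)) = -73*(94 + 60) = -73*154 = -11242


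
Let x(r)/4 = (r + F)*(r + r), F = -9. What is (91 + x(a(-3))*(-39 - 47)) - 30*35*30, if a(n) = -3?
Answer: -56177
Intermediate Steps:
x(r) = 8*r*(-9 + r) (x(r) = 4*((r - 9)*(r + r)) = 4*((-9 + r)*(2*r)) = 4*(2*r*(-9 + r)) = 8*r*(-9 + r))
(91 + x(a(-3))*(-39 - 47)) - 30*35*30 = (91 + (8*(-3)*(-9 - 3))*(-39 - 47)) - 30*35*30 = (91 + (8*(-3)*(-12))*(-86)) - 1050*30 = (91 + 288*(-86)) - 31500 = (91 - 24768) - 31500 = -24677 - 31500 = -56177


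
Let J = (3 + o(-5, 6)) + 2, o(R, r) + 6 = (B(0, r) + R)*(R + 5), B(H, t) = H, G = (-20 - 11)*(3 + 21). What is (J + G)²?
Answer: 555025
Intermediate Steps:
G = -744 (G = -31*24 = -744)
o(R, r) = -6 + R*(5 + R) (o(R, r) = -6 + (0 + R)*(R + 5) = -6 + R*(5 + R))
J = -1 (J = (3 + (-6 + (-5)² + 5*(-5))) + 2 = (3 + (-6 + 25 - 25)) + 2 = (3 - 6) + 2 = -3 + 2 = -1)
(J + G)² = (-1 - 744)² = (-745)² = 555025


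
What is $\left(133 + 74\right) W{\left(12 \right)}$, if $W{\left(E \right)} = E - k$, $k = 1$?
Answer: $2277$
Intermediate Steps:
$W{\left(E \right)} = -1 + E$ ($W{\left(E \right)} = E - 1 = -1 + E$)
$\left(133 + 74\right) W{\left(12 \right)} = \left(133 + 74\right) \left(-1 + 12\right) = 207 \cdot 11 = 2277$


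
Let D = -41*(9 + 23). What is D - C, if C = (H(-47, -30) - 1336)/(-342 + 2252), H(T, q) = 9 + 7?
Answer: -250460/191 ≈ -1311.3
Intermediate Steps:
H(T, q) = 16
D = -1312 (D = -41*32 = -1312)
C = -132/191 (C = (16 - 1336)/(-342 + 2252) = -1320/1910 = -1320*1/1910 = -132/191 ≈ -0.69110)
D - C = -1312 - 1*(-132/191) = -1312 + 132/191 = -250460/191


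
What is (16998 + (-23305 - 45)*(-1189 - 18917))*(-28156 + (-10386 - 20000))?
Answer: -27485006401116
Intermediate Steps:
(16998 + (-23305 - 45)*(-1189 - 18917))*(-28156 + (-10386 - 20000)) = (16998 - 23350*(-20106))*(-28156 - 30386) = (16998 + 469475100)*(-58542) = 469492098*(-58542) = -27485006401116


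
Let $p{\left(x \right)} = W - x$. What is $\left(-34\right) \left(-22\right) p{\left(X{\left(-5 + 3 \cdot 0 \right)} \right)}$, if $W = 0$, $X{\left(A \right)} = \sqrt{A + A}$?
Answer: $- 748 i \sqrt{10} \approx - 2365.4 i$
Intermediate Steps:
$X{\left(A \right)} = \sqrt{2} \sqrt{A}$ ($X{\left(A \right)} = \sqrt{2 A} = \sqrt{2} \sqrt{A}$)
$p{\left(x \right)} = - x$ ($p{\left(x \right)} = 0 - x = - x$)
$\left(-34\right) \left(-22\right) p{\left(X{\left(-5 + 3 \cdot 0 \right)} \right)} = \left(-34\right) \left(-22\right) \left(- \sqrt{2} \sqrt{-5 + 3 \cdot 0}\right) = 748 \left(- \sqrt{2} \sqrt{-5 + 0}\right) = 748 \left(- \sqrt{2} \sqrt{-5}\right) = 748 \left(- \sqrt{2} i \sqrt{5}\right) = 748 \left(- i \sqrt{10}\right) = - 748 i \sqrt{10}$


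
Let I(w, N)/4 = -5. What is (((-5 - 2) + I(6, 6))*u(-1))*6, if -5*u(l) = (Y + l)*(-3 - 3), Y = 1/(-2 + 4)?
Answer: 486/5 ≈ 97.200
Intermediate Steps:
I(w, N) = -20 (I(w, N) = 4*(-5) = -20)
Y = 1/2 ≈ 0.50000
u(l) = 3/5 + 6*l/5 (u(l) = -(1/2 + l)*(-3 - 3)/5 = -(1/2 + l)*(-6)/5 = -(-3 - 6*l)/5 = 3/5 + 6*l/5)
(((-5 - 2) + I(6, 6))*u(-1))*6 = (((-5 - 2) - 20)*(3/5 + (6/5)*(-1)))*6 = ((-7 - 20)*(3/5 - 6/5))*6 = -27*(-3/5)*6 = (81/5)*6 = 486/5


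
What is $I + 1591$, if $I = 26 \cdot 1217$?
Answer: $33233$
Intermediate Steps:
$I = 31642$
$I + 1591 = 31642 + 1591 = 33233$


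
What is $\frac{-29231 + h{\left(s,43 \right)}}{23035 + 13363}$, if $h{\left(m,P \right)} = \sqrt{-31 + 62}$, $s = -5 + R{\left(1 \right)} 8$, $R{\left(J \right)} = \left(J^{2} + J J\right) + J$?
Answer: $- \frac{29231}{36398} + \frac{\sqrt{31}}{36398} \approx -0.80294$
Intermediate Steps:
$R{\left(J \right)} = J + 2 J^{2}$ ($R{\left(J \right)} = \left(J^{2} + J^{2}\right) + J = 2 J^{2} + J = J + 2 J^{2}$)
$s = 19$ ($s = -5 + 1 \left(1 + 2 \cdot 1\right) 8 = -5 + 1 \left(1 + 2\right) 8 = -5 + 1 \cdot 3 \cdot 8 = -5 + 3 \cdot 8 = -5 + 24 = 19$)
$h{\left(m,P \right)} = \sqrt{31}$
$\frac{-29231 + h{\left(s,43 \right)}}{23035 + 13363} = \frac{-29231 + \sqrt{31}}{23035 + 13363} = \frac{-29231 + \sqrt{31}}{36398} = \left(-29231 + \sqrt{31}\right) \frac{1}{36398} = - \frac{29231}{36398} + \frac{\sqrt{31}}{36398}$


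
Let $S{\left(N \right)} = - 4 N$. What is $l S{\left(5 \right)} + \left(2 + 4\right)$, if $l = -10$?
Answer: $206$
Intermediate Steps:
$l S{\left(5 \right)} + \left(2 + 4\right) = - 10 \left(\left(-4\right) 5\right) + \left(2 + 4\right) = \left(-10\right) \left(-20\right) + 6 = 200 + 6 = 206$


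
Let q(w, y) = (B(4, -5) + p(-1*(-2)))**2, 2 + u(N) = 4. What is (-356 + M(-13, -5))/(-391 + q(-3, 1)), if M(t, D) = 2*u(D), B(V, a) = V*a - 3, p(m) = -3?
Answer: -352/285 ≈ -1.2351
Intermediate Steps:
B(V, a) = -3 + V*a
u(N) = 2 (u(N) = -2 + 4 = 2)
M(t, D) = 4 (M(t, D) = 2*2 = 4)
q(w, y) = 676 (q(w, y) = ((-3 + 4*(-5)) - 3)**2 = ((-3 - 20) - 3)**2 = (-23 - 3)**2 = (-26)**2 = 676)
(-356 + M(-13, -5))/(-391 + q(-3, 1)) = (-356 + 4)/(-391 + 676) = -352/285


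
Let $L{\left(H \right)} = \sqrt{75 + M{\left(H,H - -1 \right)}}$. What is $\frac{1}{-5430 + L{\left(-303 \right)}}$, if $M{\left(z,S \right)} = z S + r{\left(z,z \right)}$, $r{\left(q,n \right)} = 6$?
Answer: $- \frac{1810}{9797771} - \frac{\sqrt{91587}}{29393313} \approx -0.00019503$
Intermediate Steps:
$M{\left(z,S \right)} = 6 + S z$ ($M{\left(z,S \right)} = z S + 6 = S z + 6 = 6 + S z$)
$L{\left(H \right)} = \sqrt{81 + H \left(1 + H\right)}$ ($L{\left(H \right)} = \sqrt{75 + \left(6 + \left(H - -1\right) H\right)} = \sqrt{75 + \left(6 + \left(H + 1\right) H\right)} = \sqrt{75 + \left(6 + \left(1 + H\right) H\right)} = \sqrt{75 + \left(6 + H \left(1 + H\right)\right)} = \sqrt{81 + H \left(1 + H\right)}$)
$\frac{1}{-5430 + L{\left(-303 \right)}} = \frac{1}{-5430 + \sqrt{81 - 303 \left(1 - 303\right)}} = \frac{1}{-5430 + \sqrt{81 - -91506}} = \frac{1}{-5430 + \sqrt{81 + 91506}} = \frac{1}{-5430 + \sqrt{91587}}$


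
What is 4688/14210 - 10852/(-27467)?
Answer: 141486108/195153035 ≈ 0.72500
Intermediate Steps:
4688/14210 - 10852/(-27467) = 4688*(1/14210) - 10852*(-1/27467) = 2344/7105 + 10852/27467 = 141486108/195153035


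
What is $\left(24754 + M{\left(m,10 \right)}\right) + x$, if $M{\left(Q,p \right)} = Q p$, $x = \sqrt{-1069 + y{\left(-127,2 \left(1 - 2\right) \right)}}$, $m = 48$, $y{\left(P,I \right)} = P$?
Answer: $25234 + 2 i \sqrt{299} \approx 25234.0 + 34.583 i$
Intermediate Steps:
$x = 2 i \sqrt{299}$ ($x = \sqrt{-1069 - 127} = \sqrt{-1196} = 2 i \sqrt{299} \approx 34.583 i$)
$\left(24754 + M{\left(m,10 \right)}\right) + x = \left(24754 + 48 \cdot 10\right) + 2 i \sqrt{299} = \left(24754 + 480\right) + 2 i \sqrt{299} = 25234 + 2 i \sqrt{299}$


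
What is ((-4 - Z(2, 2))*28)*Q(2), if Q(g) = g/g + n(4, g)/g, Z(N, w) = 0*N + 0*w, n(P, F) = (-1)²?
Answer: -168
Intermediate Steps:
n(P, F) = 1
Z(N, w) = 0 (Z(N, w) = 0 + 0 = 0)
Q(g) = 1 + 1/g (Q(g) = g/g + 1/g = 1 + 1/g)
((-4 - Z(2, 2))*28)*Q(2) = ((-4 - 1*0)*28)*((1 + 2)/2) = ((-4 + 0)*28)*((½)*3) = -4*28*(3/2) = -112*3/2 = -168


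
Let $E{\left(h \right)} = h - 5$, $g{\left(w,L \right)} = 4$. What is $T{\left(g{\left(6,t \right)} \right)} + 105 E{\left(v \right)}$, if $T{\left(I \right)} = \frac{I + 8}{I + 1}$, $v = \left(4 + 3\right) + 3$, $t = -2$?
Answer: $\frac{2637}{5} \approx 527.4$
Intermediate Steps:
$v = 10$ ($v = 7 + 3 = 10$)
$T{\left(I \right)} = \frac{8 + I}{1 + I}$
$E{\left(h \right)} = -5 + h$
$T{\left(g{\left(6,t \right)} \right)} + 105 E{\left(v \right)} = \frac{8 + 4}{1 + 4} + 105 \left(-5 + 10\right) = \frac{1}{5} \cdot 12 + 105 \cdot 5 = \frac{1}{5} \cdot 12 + 525 = \frac{12}{5} + 525 = \frac{2637}{5}$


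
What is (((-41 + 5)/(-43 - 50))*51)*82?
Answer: 50184/31 ≈ 1618.8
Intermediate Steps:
(((-41 + 5)/(-43 - 50))*51)*82 = (-36/(-93)*51)*82 = (-36*(-1/93)*51)*82 = ((12/31)*51)*82 = (612/31)*82 = 50184/31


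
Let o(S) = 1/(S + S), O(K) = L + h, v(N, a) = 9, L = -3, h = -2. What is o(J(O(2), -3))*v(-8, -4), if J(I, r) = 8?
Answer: 9/16 ≈ 0.56250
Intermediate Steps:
O(K) = -5 (O(K) = -3 - 2 = -5)
o(S) = 1/(2*S)
o(J(O(2), -3))*v(-8, -4) = ((1/2)/8)*9 = ((1/2)*(1/8))*9 = (1/16)*9 = 9/16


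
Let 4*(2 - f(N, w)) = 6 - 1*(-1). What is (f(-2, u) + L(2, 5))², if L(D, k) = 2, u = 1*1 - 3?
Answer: 81/16 ≈ 5.0625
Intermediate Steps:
u = -2 (u = 1 - 3 = -2)
f(N, w) = ¼ (f(N, w) = 2 - (6 - 1*(-1))/4 = 2 - (6 + 1)/4 = 2 - ¼*7 = 2 - 7/4 = ¼)
(f(-2, u) + L(2, 5))² = (¼ + 2)² = (9/4)² = 81/16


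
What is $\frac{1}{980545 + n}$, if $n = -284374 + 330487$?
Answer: $\frac{1}{1026658} \approx 9.7403 \cdot 10^{-7}$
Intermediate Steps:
$n = 46113$
$\frac{1}{980545 + n} = \frac{1}{980545 + 46113} = \frac{1}{1026658}$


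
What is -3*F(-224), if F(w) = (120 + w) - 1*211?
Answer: 945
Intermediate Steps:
F(w) = -91 + w (F(w) = (120 + w) - 211 = -91 + w)
-3*F(-224) = -3*(-91 - 224) = -3*(-315) = 945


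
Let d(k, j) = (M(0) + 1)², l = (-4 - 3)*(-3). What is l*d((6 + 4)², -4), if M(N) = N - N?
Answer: 21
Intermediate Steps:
M(N) = 0
l = 21 (l = -7*(-3) = 21)
d(k, j) = 1 (d(k, j) = (0 + 1)² = 1² = 1)
l*d((6 + 4)², -4) = 21*1 = 21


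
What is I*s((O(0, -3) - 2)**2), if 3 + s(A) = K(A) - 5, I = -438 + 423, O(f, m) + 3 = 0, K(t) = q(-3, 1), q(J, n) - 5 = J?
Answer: 90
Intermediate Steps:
q(J, n) = 5 + J
K(t) = 2 (K(t) = 5 - 3 = 2)
O(f, m) = -3 (O(f, m) = -3 + 0 = -3)
I = -15
s(A) = -6 (s(A) = -3 + (2 - 5) = -3 - 3 = -6)
I*s((O(0, -3) - 2)**2) = -15*(-6) = 90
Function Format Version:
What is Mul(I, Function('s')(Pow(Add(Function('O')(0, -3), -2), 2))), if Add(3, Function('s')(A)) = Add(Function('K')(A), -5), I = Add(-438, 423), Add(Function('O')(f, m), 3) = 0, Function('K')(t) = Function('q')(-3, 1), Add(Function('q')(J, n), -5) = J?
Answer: 90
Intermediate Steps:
Function('q')(J, n) = Add(5, J)
Function('K')(t) = 2 (Function('K')(t) = Add(5, -3) = 2)
Function('O')(f, m) = -3 (Function('O')(f, m) = Add(-3, 0) = -3)
I = -15
Function('s')(A) = -6 (Function('s')(A) = Add(-3, Add(2, -5)) = Add(-3, -3) = -6)
Mul(I, Function('s')(Pow(Add(Function('O')(0, -3), -2), 2))) = Mul(-15, -6) = 90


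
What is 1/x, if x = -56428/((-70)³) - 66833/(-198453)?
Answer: 17017344750/8530506221 ≈ 1.9949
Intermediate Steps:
x = 8530506221/17017344750 (x = -56428/(-343000) - 66833*(-1/198453) = -56428*(-1/343000) + 66833/198453 = 14107/85750 + 66833/198453 = 8530506221/17017344750 ≈ 0.50128)
1/x = 1/(8530506221/17017344750) = 17017344750/8530506221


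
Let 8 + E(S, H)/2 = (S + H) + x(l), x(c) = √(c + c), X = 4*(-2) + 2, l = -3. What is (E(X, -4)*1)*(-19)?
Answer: 684 - 38*I*√6 ≈ 684.0 - 93.081*I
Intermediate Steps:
X = -6 (X = -8 + 2 = -6)
x(c) = √2*√c (x(c) = √(2*c) = √2*√c)
E(S, H) = -16 + 2*H + 2*S + 2*I*√6 (E(S, H) = -16 + 2*((S + H) + √2*√(-3)) = -16 + 2*((H + S) + √2*(I*√3)) = -16 + 2*((H + S) + I*√6) = -16 + 2*(H + S + I*√6) = -16 + (2*H + 2*S + 2*I*√6) = -16 + 2*H + 2*S + 2*I*√6)
(E(X, -4)*1)*(-19) = ((-16 + 2*(-4) + 2*(-6) + 2*I*√6)*1)*(-19) = ((-16 - 8 - 12 + 2*I*√6)*1)*(-19) = ((-36 + 2*I*√6)*1)*(-19) = (-36 + 2*I*√6)*(-19) = 684 - 38*I*√6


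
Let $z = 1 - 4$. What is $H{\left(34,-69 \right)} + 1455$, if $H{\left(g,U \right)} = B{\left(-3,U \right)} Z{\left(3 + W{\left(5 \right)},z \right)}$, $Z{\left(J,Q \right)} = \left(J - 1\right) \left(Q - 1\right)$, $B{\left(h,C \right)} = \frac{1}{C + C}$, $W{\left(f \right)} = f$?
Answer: $\frac{100409}{69} \approx 1455.2$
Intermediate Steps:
$B{\left(h,C \right)} = \frac{1}{2 C}$
$z = -3$ ($z = 1 - 4 = -3$)
$Z{\left(J,Q \right)} = \left(-1 + J\right) \left(-1 + Q\right)$
$H{\left(g,U \right)} = - \frac{14}{U}$ ($H{\left(g,U \right)} = \frac{1}{2 U} \left(1 - \left(3 + 5\right) - -3 + \left(3 + 5\right) \left(-3\right)\right) = \frac{1}{2 U} \left(1 - 8 + 3 + 8 \left(-3\right)\right) = \frac{1}{2 U} \left(1 - 8 + 3 - 24\right) = \frac{1}{2 U} \left(-28\right) = - \frac{14}{U}$)
$H{\left(34,-69 \right)} + 1455 = - \frac{14}{-69} + 1455 = \left(-14\right) \left(- \frac{1}{69}\right) + 1455 = \frac{14}{69} + 1455 = \frac{100409}{69}$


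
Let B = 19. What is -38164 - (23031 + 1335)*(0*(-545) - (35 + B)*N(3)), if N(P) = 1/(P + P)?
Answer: 181130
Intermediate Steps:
N(P) = 1/(2*P)
-38164 - (23031 + 1335)*(0*(-545) - (35 + B)*N(3)) = -38164 - (23031 + 1335)*(0*(-545) - (35 + 19)*(½)/3) = -38164 - 24366*(0 - 54*(½)*(⅓)) = -38164 - 24366*(0 - 54/6) = -38164 - 24366*(0 - 1*9) = -38164 - 24366*(0 - 9) = -38164 - 24366*(-9) = -38164 - 1*(-219294) = -38164 + 219294 = 181130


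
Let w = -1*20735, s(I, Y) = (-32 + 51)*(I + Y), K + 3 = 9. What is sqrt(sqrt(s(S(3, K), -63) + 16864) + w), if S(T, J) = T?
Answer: sqrt(-20735 + 2*sqrt(3931)) ≈ 143.56*I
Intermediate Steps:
K = 6 (K = -3 + 9 = 6)
s(I, Y) = 19*I + 19*Y (s(I, Y) = 19*(I + Y) = 19*I + 19*Y)
w = -20735
sqrt(sqrt(s(S(3, K), -63) + 16864) + w) = sqrt(sqrt((19*3 + 19*(-63)) + 16864) - 20735) = sqrt(sqrt((57 - 1197) + 16864) - 20735) = sqrt(sqrt(-1140 + 16864) - 20735) = sqrt(sqrt(15724) - 20735) = sqrt(2*sqrt(3931) - 20735) = sqrt(-20735 + 2*sqrt(3931))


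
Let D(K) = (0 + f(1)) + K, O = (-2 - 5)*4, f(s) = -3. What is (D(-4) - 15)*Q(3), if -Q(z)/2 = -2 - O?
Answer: 1144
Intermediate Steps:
O = -28 (O = -7*4 = -28)
D(K) = -3 + K (D(K) = (0 - 3) + K = -3 + K)
Q(z) = -52 (Q(z) = -2*(-2 - 1*(-28)) = -2*(-2 + 28) = -2*26 = -52)
(D(-4) - 15)*Q(3) = ((-3 - 4) - 15)*(-52) = (-7 - 15)*(-52) = -22*(-52) = 1144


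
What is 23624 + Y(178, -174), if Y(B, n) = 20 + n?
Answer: 23470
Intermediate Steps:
23624 + Y(178, -174) = 23624 + (20 - 174) = 23624 - 154 = 23470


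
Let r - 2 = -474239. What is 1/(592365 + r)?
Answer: 1/118128 ≈ 8.4654e-6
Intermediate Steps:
r = -474237 (r = 2 - 474239 = -474237)
1/(592365 + r) = 1/(592365 - 474237) = 1/118128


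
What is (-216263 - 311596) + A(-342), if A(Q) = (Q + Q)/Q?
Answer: -527857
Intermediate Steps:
A(Q) = 2 (A(Q) = (2*Q)/Q = 2)
(-216263 - 311596) + A(-342) = (-216263 - 311596) + 2 = -527859 + 2 = -527857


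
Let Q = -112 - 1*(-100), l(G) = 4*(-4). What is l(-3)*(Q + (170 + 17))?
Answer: -2800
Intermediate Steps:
l(G) = -16
Q = -12 (Q = -112 + 100 = -12)
l(-3)*(Q + (170 + 17)) = -16*(-12 + (170 + 17)) = -16*(-12 + 187) = -16*175 = -2800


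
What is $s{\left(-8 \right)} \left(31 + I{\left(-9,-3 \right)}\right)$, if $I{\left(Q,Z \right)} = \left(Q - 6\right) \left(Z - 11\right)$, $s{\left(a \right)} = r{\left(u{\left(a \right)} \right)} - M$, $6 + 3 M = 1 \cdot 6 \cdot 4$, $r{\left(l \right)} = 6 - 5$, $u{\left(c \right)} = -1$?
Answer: $-1205$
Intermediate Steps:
$r{\left(l \right)} = 1$ ($r{\left(l \right)} = 6 - 5 = 1$)
$M = 6$ ($M = -2 + \frac{1 \cdot 6 \cdot 4}{3} = -2 + \frac{6 \cdot 4}{3} = -2 + \frac{1}{3} \cdot 24 = -2 + 8 = 6$)
$s{\left(a \right)} = -5$ ($s{\left(a \right)} = 1 - 6 = -5$)
$I{\left(Q,Z \right)} = \left(-11 + Z\right) \left(-6 + Q\right)$ ($I{\left(Q,Z \right)} = \left(-6 + Q\right) \left(-11 + Z\right) = \left(-11 + Z\right) \left(-6 + Q\right)$)
$s{\left(-8 \right)} \left(31 + I{\left(-9,-3 \right)}\right) = - 5 \left(31 - -210\right) = - 5 \left(31 + \left(66 + 99 + 18 + 27\right)\right) = - 5 \left(31 + 210\right) = \left(-5\right) 241 = -1205$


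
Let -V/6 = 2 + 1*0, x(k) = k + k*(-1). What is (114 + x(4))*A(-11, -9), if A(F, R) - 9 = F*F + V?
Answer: 13452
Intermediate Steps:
x(k) = 0 (x(k) = k - k = 0)
V = -12 (V = -6*(2 + 1*0) = -6*(2 + 0) = -6*2 = -12)
A(F, R) = -3 + F² (A(F, R) = 9 + (F*F - 12) = 9 + (F² - 12) = 9 + (-12 + F²) = -3 + F²)
(114 + x(4))*A(-11, -9) = (114 + 0)*(-3 + (-11)²) = 114*(-3 + 121) = 114*118 = 13452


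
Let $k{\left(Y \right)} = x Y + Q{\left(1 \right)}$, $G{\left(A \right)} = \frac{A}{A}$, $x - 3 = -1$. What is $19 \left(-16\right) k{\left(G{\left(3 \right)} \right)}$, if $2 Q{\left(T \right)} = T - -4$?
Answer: $-1368$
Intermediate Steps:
$x = 2$ ($x = 3 - 1 = 2$)
$Q{\left(T \right)} = 2 + \frac{T}{2}$ ($Q{\left(T \right)} = \frac{T - -4}{2} = \frac{T + 4}{2} = \frac{4 + T}{2} = 2 + \frac{T}{2}$)
$G{\left(A \right)} = 1$
$k{\left(Y \right)} = \frac{5}{2} + 2 Y$ ($k{\left(Y \right)} = 2 Y + \left(2 + \frac{1}{2} \cdot 1\right) = 2 Y + \left(2 + \frac{1}{2}\right) = 2 Y + \frac{5}{2} = \frac{5}{2} + 2 Y$)
$19 \left(-16\right) k{\left(G{\left(3 \right)} \right)} = 19 \left(-16\right) \left(\frac{5}{2} + 2 \cdot 1\right) = - 304 \left(\frac{5}{2} + 2\right) = \left(-304\right) \frac{9}{2} = -1368$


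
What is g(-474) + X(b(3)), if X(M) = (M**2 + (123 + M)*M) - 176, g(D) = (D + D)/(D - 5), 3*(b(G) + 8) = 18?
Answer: -197358/479 ≈ -412.02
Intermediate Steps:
b(G) = -2 (b(G) = -8 + (1/3)*18 = -8 + 6 = -2)
g(D) = 2*D/(-5 + D) (g(D) = (2*D)/(-5 + D) = 2*D/(-5 + D))
X(M) = -176 + M**2 + M*(123 + M) (X(M) = (M**2 + M*(123 + M)) - 176 = -176 + M**2 + M*(123 + M))
g(-474) + X(b(3)) = 2*(-474)/(-5 - 474) + (-176 + 2*(-2)**2 + 123*(-2)) = 2*(-474)/(-479) + (-176 + 2*4 - 246) = 2*(-474)*(-1/479) + (-176 + 8 - 246) = 948/479 - 414 = -197358/479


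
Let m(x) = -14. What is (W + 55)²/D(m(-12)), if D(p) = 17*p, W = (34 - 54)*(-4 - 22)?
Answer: -330625/238 ≈ -1389.2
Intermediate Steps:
W = 520 (W = -20*(-26) = 520)
(W + 55)²/D(m(-12)) = (520 + 55)²/((17*(-14))) = 575²/(-238) = 330625*(-1/238) = -330625/238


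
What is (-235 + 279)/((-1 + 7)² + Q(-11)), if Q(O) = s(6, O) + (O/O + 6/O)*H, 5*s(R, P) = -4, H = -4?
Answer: 605/459 ≈ 1.3181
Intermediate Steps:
s(R, P) = -⅘ (s(R, P) = (⅕)*(-4) = -⅘)
Q(O) = -24/5 - 24/O (Q(O) = -⅘ + (O/O + 6/O)*(-4) = -⅘ + (1 + 6/O)*(-4) = -⅘ + (-4 - 24/O) = -24/5 - 24/O)
(-235 + 279)/((-1 + 7)² + Q(-11)) = (-235 + 279)/((-1 + 7)² + (-24/5 - 24/(-11))) = 44/(6² + (-24/5 - 24*(-1/11))) = 44/(36 + (-24/5 + 24/11)) = 44/(36 - 144/55) = 44/(1836/55) = 44*(55/1836) = 605/459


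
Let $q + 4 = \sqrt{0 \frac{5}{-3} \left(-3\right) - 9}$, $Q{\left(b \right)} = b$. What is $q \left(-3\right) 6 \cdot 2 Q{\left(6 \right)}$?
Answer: $864 - 648 i \approx 864.0 - 648.0 i$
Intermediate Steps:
$q = -4 + 3 i$ ($q = -4 + \sqrt{0 \frac{5}{-3} \left(-3\right) - 9} = -4 + \sqrt{0 \cdot 5 \left(- \frac{1}{3}\right) \left(-3\right) - 9} = -4 + \sqrt{0 \left(- \frac{5}{3}\right) \left(-3\right) - 9} = -4 + \sqrt{0 \left(-3\right) - 9} = -4 + \sqrt{0 - 9} = -4 + \sqrt{-9} = -4 + 3 i \approx -4.0 + 3.0 i$)
$q \left(-3\right) 6 \cdot 2 Q{\left(6 \right)} = \left(-4 + 3 i\right) \left(-3\right) 6 \cdot 2 \cdot 6 = \left(-4 + 3 i\right) \left(\left(-18\right) 2\right) 6 = \left(-4 + 3 i\right) \left(-36\right) 6 = \left(144 - 108 i\right) 6 = 864 - 648 i$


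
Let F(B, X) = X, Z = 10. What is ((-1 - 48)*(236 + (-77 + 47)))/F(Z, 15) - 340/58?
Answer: -295276/435 ≈ -678.79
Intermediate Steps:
((-1 - 48)*(236 + (-77 + 47)))/F(Z, 15) - 340/58 = ((-1 - 48)*(236 + (-77 + 47)))/15 - 340/58 = -49*(236 - 30)*(1/15) - 340*1/58 = -49*206*(1/15) - 170/29 = -10094*1/15 - 170/29 = -10094/15 - 170/29 = -295276/435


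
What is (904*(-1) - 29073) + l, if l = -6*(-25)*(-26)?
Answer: -33877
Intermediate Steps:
l = -3900 (l = 150*(-26) = -3900)
(904*(-1) - 29073) + l = (904*(-1) - 29073) - 3900 = (-904 - 29073) - 3900 = -29977 - 3900 = -33877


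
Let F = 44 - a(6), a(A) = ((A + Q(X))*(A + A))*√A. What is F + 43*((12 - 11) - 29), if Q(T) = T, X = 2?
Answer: -1160 - 96*√6 ≈ -1395.2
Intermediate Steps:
a(A) = 2*A^(3/2)*(2 + A) (a(A) = ((A + 2)*(A + A))*√A = ((2 + A)*(2*A))*√A = (2*A*(2 + A))*√A = 2*A^(3/2)*(2 + A))
F = 44 - 96*√6 (F = 44 - 2*6^(3/2)*(2 + 6) = 44 - 2*6*√6*8 = 44 - 96*√6 ≈ -191.15)
F + 43*((12 - 11) - 29) = (44 - 96*√6) + 43*((12 - 11) - 29) = (44 - 96*√6) + 43*(1 - 29) = (44 - 96*√6) + 43*(-28) = (44 - 96*√6) - 1204 = -1160 - 96*√6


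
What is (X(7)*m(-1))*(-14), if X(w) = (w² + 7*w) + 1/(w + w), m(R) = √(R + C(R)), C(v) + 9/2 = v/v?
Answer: -4119*I*√2/2 ≈ -2912.6*I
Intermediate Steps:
C(v) = -7/2 (C(v) = -9/2 + v/v = -9/2 + 1 = -7/2)
m(R) = √(-7/2 + R) (m(R) = √(R - 7/2) = √(-7/2 + R))
X(w) = w² + 1/(2*w) + 7*w (X(w) = (w² + 7*w) + 1/(2*w) = w² + 1/(2*w) + 7*w)
(X(7)*m(-1))*(-14) = ((7² + (½)/7 + 7*7)*(√(-14 + 4*(-1))/2))*(-14) = ((49 + (½)*(⅐) + 49)*(√(-14 - 4)/2))*(-14) = ((49 + 1/14 + 49)*(√(-18)/2))*(-14) = (1373*((3*I*√2)/2)/14)*(-14) = (1373*(3*I*√2/2)/14)*(-14) = (4119*I*√2/28)*(-14) = -4119*I*√2/2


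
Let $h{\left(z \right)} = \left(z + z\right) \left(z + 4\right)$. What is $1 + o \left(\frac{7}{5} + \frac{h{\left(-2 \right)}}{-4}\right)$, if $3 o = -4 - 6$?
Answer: $- \frac{31}{3} \approx -10.333$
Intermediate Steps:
$o = - \frac{10}{3}$ ($o = \frac{-4 - 6}{3} = \frac{1}{3} \left(-10\right) = - \frac{10}{3} \approx -3.3333$)
$h{\left(z \right)} = 2 z \left(4 + z\right)$
$1 + o \left(\frac{7}{5} + \frac{h{\left(-2 \right)}}{-4}\right) = 1 - \frac{10 \left(\frac{7}{5} + \frac{2 \left(-2\right) \left(4 - 2\right)}{-4}\right)}{3} = 1 - \frac{10 \left(7 \cdot \frac{1}{5} + 2 \left(-2\right) 2 \left(- \frac{1}{4}\right)\right)}{3} = 1 - \frac{10 \left(\frac{7}{5} - -2\right)}{3} = 1 - \frac{10 \left(\frac{7}{5} + 2\right)}{3} = 1 - \frac{34}{3} = - \frac{31}{3}$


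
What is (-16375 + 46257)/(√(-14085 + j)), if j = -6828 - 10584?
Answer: -29882*I*√31497/31497 ≈ -168.37*I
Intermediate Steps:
j = -17412
(-16375 + 46257)/(√(-14085 + j)) = (-16375 + 46257)/(√(-14085 - 17412)) = 29882/(√(-31497)) = 29882/((I*√31497)) = 29882*(-I*√31497/31497) = -29882*I*√31497/31497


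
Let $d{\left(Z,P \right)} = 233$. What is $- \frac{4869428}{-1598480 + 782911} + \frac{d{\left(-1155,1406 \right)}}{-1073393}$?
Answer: $\frac{5226619901627}{875426055617} \approx 5.9704$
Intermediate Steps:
$- \frac{4869428}{-1598480 + 782911} + \frac{d{\left(-1155,1406 \right)}}{-1073393} = - \frac{4869428}{-1598480 + 782911} + \frac{233}{-1073393} = - \frac{4869428}{-815569} + 233 \left(- \frac{1}{1073393}\right) = \left(-4869428\right) \left(- \frac{1}{815569}\right) - \frac{233}{1073393} = \frac{4869428}{815569} - \frac{233}{1073393} = \frac{5226619901627}{875426055617}$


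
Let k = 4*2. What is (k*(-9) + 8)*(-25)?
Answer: 1600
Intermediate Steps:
k = 8
(k*(-9) + 8)*(-25) = (8*(-9) + 8)*(-25) = (-72 + 8)*(-25) = -64*(-25) = 1600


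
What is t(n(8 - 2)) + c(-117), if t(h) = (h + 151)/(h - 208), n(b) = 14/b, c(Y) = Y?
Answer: -72649/617 ≈ -117.75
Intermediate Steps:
t(h) = (151 + h)/(-208 + h)
t(n(8 - 2)) + c(-117) = (151 + 14/(8 - 2))/(-208 + 14/(8 - 2)) - 117 = (151 + 14/6)/(-208 + 14/6) - 117 = (151 + 14*(⅙))/(-208 + 14*(⅙)) - 117 = (151 + 7/3)/(-208 + 7/3) - 117 = (460/3)/(-617/3) - 117 = -3/617*460/3 - 117 = -460/617 - 117 = -72649/617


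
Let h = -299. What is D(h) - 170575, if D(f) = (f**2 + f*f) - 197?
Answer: 8030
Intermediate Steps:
D(f) = -197 + 2*f**2 (D(f) = (f**2 + f**2) - 197 = 2*f**2 - 197 = -197 + 2*f**2)
D(h) - 170575 = (-197 + 2*(-299)**2) - 170575 = (-197 + 2*89401) - 170575 = (-197 + 178802) - 170575 = 178605 - 170575 = 8030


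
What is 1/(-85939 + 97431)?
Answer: 1/11492 ≈ 8.7017e-5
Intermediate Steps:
1/(-85939 + 97431) = 1/11492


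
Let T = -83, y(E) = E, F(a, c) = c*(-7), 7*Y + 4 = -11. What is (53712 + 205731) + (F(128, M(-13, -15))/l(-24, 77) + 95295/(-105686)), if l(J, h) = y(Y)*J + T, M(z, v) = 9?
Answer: 6059733477789/23356606 ≈ 2.5944e+5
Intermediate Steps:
Y = -15/7 (Y = -4/7 + (⅐)*(-11) = -4/7 - 11/7 = -15/7 ≈ -2.1429)
F(a, c) = -7*c
l(J, h) = -83 - 15*J/7 (l(J, h) = -15*J/7 - 83 = -83 - 15*J/7)
(53712 + 205731) + (F(128, M(-13, -15))/l(-24, 77) + 95295/(-105686)) = (53712 + 205731) + ((-7*9)/(-83 - 15/7*(-24)) + 95295/(-105686)) = 259443 + (-63/(-83 + 360/7) + 95295*(-1/105686)) = 259443 + (-63/(-221/7) - 95295/105686) = 259443 + (-63*(-7/221) - 95295/105686) = 259443 + (441/221 - 95295/105686) = 259443 + 25547331/23356606 = 6059733477789/23356606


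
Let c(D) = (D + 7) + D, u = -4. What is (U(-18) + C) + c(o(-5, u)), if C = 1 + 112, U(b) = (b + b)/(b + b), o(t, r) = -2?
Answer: 117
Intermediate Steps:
U(b) = 1 (U(b) = (2*b)/((2*b)) = (2*b)*(1/(2*b)) = 1)
c(D) = 7 + 2*D (c(D) = (7 + D) + D = 7 + 2*D)
C = 113
(U(-18) + C) + c(o(-5, u)) = (1 + 113) + (7 + 2*(-2)) = 114 + (7 - 4) = 114 + 3 = 117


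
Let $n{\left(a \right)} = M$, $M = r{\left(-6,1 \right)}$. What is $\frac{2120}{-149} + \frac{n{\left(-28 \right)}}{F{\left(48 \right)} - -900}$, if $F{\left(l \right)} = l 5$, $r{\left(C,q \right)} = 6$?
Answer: $- \frac{402651}{28310} \approx -14.223$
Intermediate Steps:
$F{\left(l \right)} = 5 l$
$M = 6$
$n{\left(a \right)} = 6$
$\frac{2120}{-149} + \frac{n{\left(-28 \right)}}{F{\left(48 \right)} - -900} = \frac{2120}{-149} + \frac{6}{5 \cdot 48 - -900} = 2120 \left(- \frac{1}{149}\right) + \frac{6}{240 + 900} = - \frac{2120}{149} + \frac{6}{1140} = - \frac{2120}{149} + 6 \cdot \frac{1}{1140} = - \frac{2120}{149} + \frac{1}{190} = - \frac{402651}{28310}$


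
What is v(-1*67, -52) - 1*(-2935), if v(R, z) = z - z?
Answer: 2935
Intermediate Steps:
v(R, z) = 0
v(-1*67, -52) - 1*(-2935) = 0 - 1*(-2935) = 0 + 2935 = 2935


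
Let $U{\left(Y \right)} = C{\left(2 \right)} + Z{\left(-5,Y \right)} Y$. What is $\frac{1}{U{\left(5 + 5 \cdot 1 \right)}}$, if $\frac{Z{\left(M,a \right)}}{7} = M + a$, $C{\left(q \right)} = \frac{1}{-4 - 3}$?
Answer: $\frac{7}{2449} \approx 0.0028583$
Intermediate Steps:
$C{\left(q \right)} = - \frac{1}{7}$ ($C{\left(q \right)} = \frac{1}{-7} = - \frac{1}{7}$)
$Z{\left(M,a \right)} = 7 M + 7 a$ ($Z{\left(M,a \right)} = 7 \left(M + a\right) = 7 M + 7 a$)
$U{\left(Y \right)} = - \frac{1}{7} + Y \left(-35 + 7 Y\right)$ ($U{\left(Y \right)} = - \frac{1}{7} + \left(7 \left(-5\right) + 7 Y\right) Y = - \frac{1}{7} + \left(-35 + 7 Y\right) Y = - \frac{1}{7} + Y \left(-35 + 7 Y\right)$)
$\frac{1}{U{\left(5 + 5 \cdot 1 \right)}} = \frac{1}{- \frac{1}{7} + 7 \left(5 + 5 \cdot 1\right) \left(-5 + \left(5 + 5 \cdot 1\right)\right)} = \frac{1}{- \frac{1}{7} + 7 \left(5 + 5\right) \left(-5 + \left(5 + 5\right)\right)} = \frac{1}{- \frac{1}{7} + 7 \cdot 10 \left(-5 + 10\right)} = \frac{1}{- \frac{1}{7} + 7 \cdot 10 \cdot 5} = \frac{1}{- \frac{1}{7} + 350} = \frac{1}{\frac{2449}{7}} = \frac{7}{2449}$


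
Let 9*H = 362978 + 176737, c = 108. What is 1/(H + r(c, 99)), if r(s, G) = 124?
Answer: 3/180277 ≈ 1.6641e-5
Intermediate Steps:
H = 179905/3 (H = (362978 + 176737)/9 = (⅑)*539715 = 179905/3 ≈ 59968.)
1/(H + r(c, 99)) = 1/(179905/3 + 124) = 1/(180277/3) = 3/180277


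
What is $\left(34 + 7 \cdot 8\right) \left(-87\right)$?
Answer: $-7830$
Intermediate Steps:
$\left(34 + 7 \cdot 8\right) \left(-87\right) = \left(34 + 56\right) \left(-87\right) = 90 \left(-87\right) = -7830$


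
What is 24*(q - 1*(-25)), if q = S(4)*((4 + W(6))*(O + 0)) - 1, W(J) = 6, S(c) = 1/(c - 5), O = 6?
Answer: -864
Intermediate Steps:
S(c) = 1/(-5 + c)
q = -61 (q = ((4 + 6)*(6 + 0))/(-5 + 4) - 1 = (10*6)/(-1) - 1 = -1*60 - 1 = -60 - 1 = -61)
24*(q - 1*(-25)) = 24*(-61 - 1*(-25)) = 24*(-61 + 25) = 24*(-36) = -864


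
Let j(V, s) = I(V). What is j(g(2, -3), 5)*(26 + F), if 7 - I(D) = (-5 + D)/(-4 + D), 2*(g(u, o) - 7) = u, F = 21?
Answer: 1175/4 ≈ 293.75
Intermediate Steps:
g(u, o) = 7 + u/2
I(D) = 7 - (-5 + D)/(-4 + D)
j(V, s) = (-23 + 6*V)/(-4 + V)
j(g(2, -3), 5)*(26 + F) = ((-23 + 6*(7 + (1/2)*2))/(-4 + (7 + (1/2)*2)))*(26 + 21) = ((-23 + 6*(7 + 1))/(-4 + (7 + 1)))*47 = ((-23 + 6*8)/(-4 + 8))*47 = ((-23 + 48)/4)*47 = ((1/4)*25)*47 = (25/4)*47 = 1175/4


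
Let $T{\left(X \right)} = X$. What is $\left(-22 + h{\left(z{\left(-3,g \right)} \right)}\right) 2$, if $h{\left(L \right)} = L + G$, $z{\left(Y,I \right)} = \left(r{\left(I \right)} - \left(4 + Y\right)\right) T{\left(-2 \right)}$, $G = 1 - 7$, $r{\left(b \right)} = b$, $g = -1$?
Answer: $-48$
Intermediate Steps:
$G = -6$ ($G = 1 - 7 = -6$)
$z{\left(Y,I \right)} = 8 - 2 I + 2 Y$ ($z{\left(Y,I \right)} = \left(I - \left(4 + Y\right)\right) \left(-2\right) = \left(-4 + I - Y\right) \left(-2\right) = 8 - 2 I + 2 Y$)
$h{\left(L \right)} = -6 + L$ ($h{\left(L \right)} = L - 6 = -6 + L$)
$\left(-22 + h{\left(z{\left(-3,g \right)} \right)}\right) 2 = \left(-22 + \left(-6 + \left(8 - -2 + 2 \left(-3\right)\right)\right)\right) 2 = \left(-22 + \left(-6 + \left(8 + 2 - 6\right)\right)\right) 2 = \left(-22 + \left(-6 + 4\right)\right) 2 = \left(-22 - 2\right) 2 = \left(-24\right) 2 = -48$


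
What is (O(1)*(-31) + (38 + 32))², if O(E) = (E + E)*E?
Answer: 64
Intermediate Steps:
O(E) = 2*E² (O(E) = (2*E)*E = 2*E²)
(O(1)*(-31) + (38 + 32))² = ((2*1²)*(-31) + (38 + 32))² = ((2*1)*(-31) + 70)² = (2*(-31) + 70)² = (-62 + 70)² = 8² = 64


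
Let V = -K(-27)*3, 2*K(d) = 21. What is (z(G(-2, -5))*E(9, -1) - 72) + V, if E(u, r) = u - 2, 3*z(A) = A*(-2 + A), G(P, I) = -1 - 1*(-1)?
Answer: -207/2 ≈ -103.50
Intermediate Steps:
G(P, I) = 0 (G(P, I) = -1 + 1 = 0)
z(A) = A*(-2 + A)/3 (z(A) = (A*(-2 + A))/3 = A*(-2 + A)/3)
K(d) = 21/2 (K(d) = (½)*21 = 21/2)
E(u, r) = -2 + u
V = -63/2 (V = -21*3/2 = -1*63/2 = -63/2 ≈ -31.500)
(z(G(-2, -5))*E(9, -1) - 72) + V = (((⅓)*0*(-2 + 0))*(-2 + 9) - 72) - 63/2 = (((⅓)*0*(-2))*7 - 72) - 63/2 = (0*7 - 72) - 63/2 = (0 - 72) - 63/2 = -72 - 63/2 = -207/2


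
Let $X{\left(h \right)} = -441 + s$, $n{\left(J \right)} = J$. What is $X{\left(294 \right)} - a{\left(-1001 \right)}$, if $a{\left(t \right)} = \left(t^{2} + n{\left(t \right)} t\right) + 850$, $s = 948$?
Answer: $-2004345$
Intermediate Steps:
$a{\left(t \right)} = 850 + 2 t^{2}$ ($a{\left(t \right)} = \left(t^{2} + t t\right) + 850 = \left(t^{2} + t^{2}\right) + 850 = 2 t^{2} + 850 = 850 + 2 t^{2}$)
$X{\left(h \right)} = 507$ ($X{\left(h \right)} = -441 + 948 = 507$)
$X{\left(294 \right)} - a{\left(-1001 \right)} = 507 - \left(850 + 2 \left(-1001\right)^{2}\right) = 507 - \left(850 + 2 \cdot 1002001\right) = 507 - \left(850 + 2004002\right) = 507 - 2004852 = -2004345$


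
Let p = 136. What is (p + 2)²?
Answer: 19044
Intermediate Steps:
(p + 2)² = (136 + 2)² = 138² = 19044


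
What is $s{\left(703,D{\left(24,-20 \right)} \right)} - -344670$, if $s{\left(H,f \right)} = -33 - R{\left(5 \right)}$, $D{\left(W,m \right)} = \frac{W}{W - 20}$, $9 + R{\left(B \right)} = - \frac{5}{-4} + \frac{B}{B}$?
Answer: $\frac{1378575}{4} \approx 3.4464 \cdot 10^{5}$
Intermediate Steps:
$R{\left(B \right)} = - \frac{27}{4}$ ($R{\left(B \right)} = -9 + \left(- \frac{5}{-4} + \frac{B}{B}\right) = -9 + \left(\left(-5\right) \left(- \frac{1}{4}\right) + 1\right) = -9 + \left(\frac{5}{4} + 1\right) = -9 + \frac{9}{4} = - \frac{27}{4}$)
$D{\left(W,m \right)} = \frac{W}{-20 + W}$
$s{\left(H,f \right)} = - \frac{105}{4}$ ($s{\left(H,f \right)} = -33 - - \frac{27}{4} = -33 + \frac{27}{4} = - \frac{105}{4}$)
$s{\left(703,D{\left(24,-20 \right)} \right)} - -344670 = - \frac{105}{4} - -344670 = - \frac{105}{4} + 344670 = \frac{1378575}{4}$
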